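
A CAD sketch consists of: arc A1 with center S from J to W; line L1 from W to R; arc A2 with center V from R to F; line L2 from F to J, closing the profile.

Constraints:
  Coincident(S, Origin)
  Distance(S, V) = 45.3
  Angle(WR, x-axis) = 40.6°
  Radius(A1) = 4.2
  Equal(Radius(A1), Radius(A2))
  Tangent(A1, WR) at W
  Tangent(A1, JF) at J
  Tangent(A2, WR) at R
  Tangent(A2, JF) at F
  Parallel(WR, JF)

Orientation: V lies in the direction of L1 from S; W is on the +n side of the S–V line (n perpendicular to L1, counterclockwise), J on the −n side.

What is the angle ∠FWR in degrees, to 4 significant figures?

10.51°

Tangency of A1 to both parallel lines with radius 4.2 puts W and J at S ± 4.2·n: W = (-2.733, 3.189), J = (2.733, -3.189). Equal radii place R and F the same way about V: R = V + 4.2·n = (31.66, 32.67), F = V − 4.2·n = (37.13, 26.29). Then cos ∠FWR = WF·WR / (|WF||WR|), giving 10.51°.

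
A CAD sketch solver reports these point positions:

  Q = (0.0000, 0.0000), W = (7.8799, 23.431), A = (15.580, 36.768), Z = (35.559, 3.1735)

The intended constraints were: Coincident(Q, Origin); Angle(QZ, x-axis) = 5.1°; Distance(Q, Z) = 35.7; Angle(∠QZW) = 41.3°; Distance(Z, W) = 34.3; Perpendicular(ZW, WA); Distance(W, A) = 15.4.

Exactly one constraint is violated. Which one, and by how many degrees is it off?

Perpendicular(ZW, WA) — off by 6.20°.

Q = (0.00, 0.00) ✓; QZ at 5.100° ✓; |QZ| = 35.70 ✓; ∠QZW = 41.30° ✓; |ZW| = 34.30 ✓; ∠(ZW, WA) = 83.80° ✗; |WA| = 15.40 ✓.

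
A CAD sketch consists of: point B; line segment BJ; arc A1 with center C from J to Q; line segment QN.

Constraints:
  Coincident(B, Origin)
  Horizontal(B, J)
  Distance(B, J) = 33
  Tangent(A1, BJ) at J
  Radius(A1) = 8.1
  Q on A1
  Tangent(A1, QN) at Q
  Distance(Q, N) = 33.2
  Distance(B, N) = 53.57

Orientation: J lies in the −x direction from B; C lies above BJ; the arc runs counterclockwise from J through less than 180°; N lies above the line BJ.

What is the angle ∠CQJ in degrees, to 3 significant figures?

38.2°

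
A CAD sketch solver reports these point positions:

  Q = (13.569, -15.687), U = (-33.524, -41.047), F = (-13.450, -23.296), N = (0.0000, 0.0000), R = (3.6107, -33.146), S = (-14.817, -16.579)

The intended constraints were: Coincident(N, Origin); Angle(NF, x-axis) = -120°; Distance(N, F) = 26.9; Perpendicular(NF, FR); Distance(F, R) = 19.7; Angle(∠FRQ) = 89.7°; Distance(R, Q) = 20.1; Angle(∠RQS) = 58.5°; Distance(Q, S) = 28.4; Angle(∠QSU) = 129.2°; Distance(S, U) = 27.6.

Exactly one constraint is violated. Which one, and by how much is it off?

Distance(S, U) = 27.6 — off by 3.20.

N = (0.00, 0.00) ✓; NF at -120.0° ✓; |NF| = 26.90 ✓; ∠(NF, FR) = 90.00° ✓; |FR| = 19.70 ✓; ∠FRQ = 89.70° ✓; |RQ| = 20.10 ✓; ∠RQS = 58.50° ✓; |QS| = 28.40 ✓; ∠QSU = 129.2° ✓; |SU| = 30.80 ✗.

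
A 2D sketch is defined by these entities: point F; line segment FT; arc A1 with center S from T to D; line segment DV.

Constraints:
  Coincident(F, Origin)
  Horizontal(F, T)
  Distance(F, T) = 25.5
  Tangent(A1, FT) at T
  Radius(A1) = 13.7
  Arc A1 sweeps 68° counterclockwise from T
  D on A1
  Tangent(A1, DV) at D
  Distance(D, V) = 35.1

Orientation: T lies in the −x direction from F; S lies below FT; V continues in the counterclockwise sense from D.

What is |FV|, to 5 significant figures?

65.781

F is at the origin; FT is horizontal with |FT| = 25.5 and T on the −x side, so T = (-25.500, 0.0000). Since A1 is tangent to FT there, ST ⟂ FT, so S = T + (0, -13.7) = (-25.500, -13.700). On A1, T sits at bearing 90° from S; a 68° counterclockwise sweep puts D at bearing 158°, so D = S + 13.7·(cos 158°, sin 158°) = (-38.202, -8.5679). A1 meets DV tangentially, so SD is at right angles to DV, so DV runs along (−sin 158°, cos 158°); with |DV| = 35.1, V = (-51.351, -41.112). Then |FV| = |V − F| = 65.781.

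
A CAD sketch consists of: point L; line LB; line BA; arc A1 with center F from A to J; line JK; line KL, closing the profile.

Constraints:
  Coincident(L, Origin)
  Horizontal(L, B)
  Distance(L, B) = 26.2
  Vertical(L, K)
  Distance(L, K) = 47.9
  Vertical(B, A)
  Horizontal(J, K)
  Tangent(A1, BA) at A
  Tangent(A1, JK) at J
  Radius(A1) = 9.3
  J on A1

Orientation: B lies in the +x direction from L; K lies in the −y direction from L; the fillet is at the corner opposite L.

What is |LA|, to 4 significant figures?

46.65

L is at the origin; L and B share the same y with |LB| = 26.2 and B on the +x side, so B = (26.20, 0.000). L and K share the same x with |LK| = 47.9 and K on the −y side, so K = (0.000, -47.90). The virtual corner opposite L is at (26.20, -47.90). Tangency of A1 to BA means the radius FA is perpendicular to BA and the tangent condition forces FJ to be normal to JK, with radius 9.3, so the center F sits 9.3 in from both sides at F = (16.90, -38.60). That places the tangent points at A = (26.20, -38.60) on BA and J = (16.90, -47.90) on JK. Then |LA| = |A − L| = 46.65.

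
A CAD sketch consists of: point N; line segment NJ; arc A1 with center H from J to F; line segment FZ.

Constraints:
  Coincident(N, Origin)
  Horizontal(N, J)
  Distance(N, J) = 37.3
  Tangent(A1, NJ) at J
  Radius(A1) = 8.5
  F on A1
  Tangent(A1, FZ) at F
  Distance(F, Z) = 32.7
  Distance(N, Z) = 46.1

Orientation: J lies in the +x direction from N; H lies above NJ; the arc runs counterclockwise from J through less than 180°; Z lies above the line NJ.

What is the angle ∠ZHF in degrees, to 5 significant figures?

75.429°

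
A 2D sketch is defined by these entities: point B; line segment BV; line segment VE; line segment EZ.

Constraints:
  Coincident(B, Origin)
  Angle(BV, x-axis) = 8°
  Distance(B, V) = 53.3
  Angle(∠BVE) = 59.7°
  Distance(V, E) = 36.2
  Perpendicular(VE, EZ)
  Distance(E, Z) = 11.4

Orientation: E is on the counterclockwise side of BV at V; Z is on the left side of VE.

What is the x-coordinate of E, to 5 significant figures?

30.345

B is at the origin; BV runs at 8.0° with length 53.3, so V = 53.3·(cos 8.0°, sin 8.0°) = (52.781, 7.4179). ∠BVE = 59.7°, so VE runs at 8.0° + (180° − 59.7°) = 128.30° from the x-axis; with |VE| = 36.2, E = V + 36.2·(cos 128.30°, sin 128.30°) = (30.345, 35.827). So E.x = 30.345.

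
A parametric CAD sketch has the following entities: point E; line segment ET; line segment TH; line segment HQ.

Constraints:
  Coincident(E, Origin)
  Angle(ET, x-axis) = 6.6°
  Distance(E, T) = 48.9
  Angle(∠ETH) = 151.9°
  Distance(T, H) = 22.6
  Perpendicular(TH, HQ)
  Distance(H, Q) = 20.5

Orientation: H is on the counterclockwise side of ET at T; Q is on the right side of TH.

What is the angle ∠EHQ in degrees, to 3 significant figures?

109°

E is at the origin; ET runs at 6.6° with length 48.9, so T = 48.9·(cos 6.6°, sin 6.6°) = (48.6, 5.62). ∠ETH = 151.9°, so TH runs at 6.6° + (180° − 151.9°) = 34.7° from the x-axis; with |TH| = 22.6, H = T + 22.6·(cos 34.7°, sin 34.7°) = (67.2, 18.5). TH ⟂ HQ; with |HQ| = 20.5 on the right of TH, Q = H + 20.5·(0.569, -0.822) = (78.8, 1.63). Then cos ∠EHQ = HE·HQ / (|HE||HQ|), giving 109°.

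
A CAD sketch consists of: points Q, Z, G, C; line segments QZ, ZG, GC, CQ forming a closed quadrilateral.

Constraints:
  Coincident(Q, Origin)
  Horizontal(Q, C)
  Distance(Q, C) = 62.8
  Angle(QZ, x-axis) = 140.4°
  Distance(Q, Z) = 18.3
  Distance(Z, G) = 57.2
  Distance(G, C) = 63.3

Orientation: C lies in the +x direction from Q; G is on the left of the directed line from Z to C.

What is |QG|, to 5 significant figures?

58.299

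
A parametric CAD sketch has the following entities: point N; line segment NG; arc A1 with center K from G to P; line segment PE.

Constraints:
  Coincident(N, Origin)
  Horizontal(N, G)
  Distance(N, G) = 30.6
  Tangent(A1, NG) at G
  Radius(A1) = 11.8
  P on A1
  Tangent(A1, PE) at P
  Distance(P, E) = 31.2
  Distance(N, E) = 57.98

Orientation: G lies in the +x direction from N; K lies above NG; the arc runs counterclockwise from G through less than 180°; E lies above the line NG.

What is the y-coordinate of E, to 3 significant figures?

44.5

Checks: |KP| = 11.80 ✓; ∠(KP, PE) = 90.00° ✓; |PE| = 31.20 ✓; |NE| = 57.98 ✓.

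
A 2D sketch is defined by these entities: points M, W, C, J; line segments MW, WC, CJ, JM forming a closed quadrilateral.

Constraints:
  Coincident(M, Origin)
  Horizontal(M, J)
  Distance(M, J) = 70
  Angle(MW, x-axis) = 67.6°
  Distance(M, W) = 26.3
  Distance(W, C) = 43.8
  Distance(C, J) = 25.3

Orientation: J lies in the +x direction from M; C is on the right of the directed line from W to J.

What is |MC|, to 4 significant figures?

44.86

Checks: M = (0.00, 0.00) ✓; |WC| = 43.80 ✓; |CJ| = 25.30 ✓.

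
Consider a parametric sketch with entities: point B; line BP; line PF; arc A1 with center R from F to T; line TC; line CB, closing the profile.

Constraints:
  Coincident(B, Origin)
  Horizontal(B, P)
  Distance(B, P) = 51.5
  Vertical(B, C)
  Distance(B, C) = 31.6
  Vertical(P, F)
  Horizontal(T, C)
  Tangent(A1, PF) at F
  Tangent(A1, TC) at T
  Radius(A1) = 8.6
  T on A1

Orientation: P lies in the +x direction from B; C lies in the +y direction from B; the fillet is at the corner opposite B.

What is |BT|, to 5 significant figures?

53.282

The virtual corner opposite B is at (51.500, 31.600). A1 meets PF tangentially, so RF is at right angles to PF and A1 meets TC tangentially, so RT is at right angles to TC, with radius 8.6, so the center R sits 8.6 in from both sides at R = (42.900, 23.000). That places the tangent points at F = (51.500, 23.000) on PF and T = (42.900, 31.600) on TC. Then |BT| = |T − B| = 53.282.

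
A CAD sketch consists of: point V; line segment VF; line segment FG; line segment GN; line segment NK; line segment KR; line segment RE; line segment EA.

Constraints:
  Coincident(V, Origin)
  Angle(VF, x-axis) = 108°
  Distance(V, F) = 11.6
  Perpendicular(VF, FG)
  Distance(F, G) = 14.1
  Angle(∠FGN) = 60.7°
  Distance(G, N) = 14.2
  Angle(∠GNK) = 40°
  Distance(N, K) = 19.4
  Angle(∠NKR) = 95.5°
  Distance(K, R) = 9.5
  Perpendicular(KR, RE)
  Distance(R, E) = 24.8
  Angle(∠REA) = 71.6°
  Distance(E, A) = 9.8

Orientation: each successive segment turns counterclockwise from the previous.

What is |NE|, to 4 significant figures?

12.62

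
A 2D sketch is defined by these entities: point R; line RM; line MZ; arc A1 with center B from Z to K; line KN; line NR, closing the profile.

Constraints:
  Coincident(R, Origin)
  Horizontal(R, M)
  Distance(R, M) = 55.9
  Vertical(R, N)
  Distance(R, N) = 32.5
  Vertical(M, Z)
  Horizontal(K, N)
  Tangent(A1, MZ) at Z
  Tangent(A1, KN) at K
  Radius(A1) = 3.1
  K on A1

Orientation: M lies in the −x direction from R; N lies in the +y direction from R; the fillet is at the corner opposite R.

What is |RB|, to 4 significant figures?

60.43

R and N share the same x with |RN| = 32.5 and N on the +y side, so N = (0.000, 32.50). The virtual corner opposite R is at (-55.90, 32.50). Since A1 is tangent to MZ there, BZ ⟂ MZ and the tangent condition forces BK to be normal to KN, with radius 3.1, so the center B sits 3.1 in from both sides at B = (-52.80, 29.40). Then |RB| = |B − R| = 60.43.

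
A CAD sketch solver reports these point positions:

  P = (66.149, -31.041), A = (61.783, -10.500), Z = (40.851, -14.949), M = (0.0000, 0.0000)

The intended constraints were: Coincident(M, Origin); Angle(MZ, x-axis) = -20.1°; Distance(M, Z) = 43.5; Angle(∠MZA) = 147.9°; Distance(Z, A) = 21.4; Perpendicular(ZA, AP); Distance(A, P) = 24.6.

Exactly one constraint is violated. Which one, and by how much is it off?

Distance(A, P) = 24.6 — off by 3.60.

M = (0.00, 0.00) ✓; MZ at -20.10° ✓; |MZ| = 43.50 ✓; ∠MZA = 147.9° ✓; |ZA| = 21.40 ✓; ∠(ZA, AP) = 90.00° ✓; |AP| = 21.00 ✗.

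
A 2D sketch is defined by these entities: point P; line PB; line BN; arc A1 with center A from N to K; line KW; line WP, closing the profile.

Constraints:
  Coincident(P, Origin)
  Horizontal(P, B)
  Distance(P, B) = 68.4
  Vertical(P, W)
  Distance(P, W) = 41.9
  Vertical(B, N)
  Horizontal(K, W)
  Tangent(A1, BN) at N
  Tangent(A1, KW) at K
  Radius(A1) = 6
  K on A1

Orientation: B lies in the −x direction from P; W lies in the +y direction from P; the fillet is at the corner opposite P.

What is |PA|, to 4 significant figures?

71.99

P is at the origin; P and B share the same y with |PB| = 68.4 and B on the −x side, so B = (-68.40, 0.000). P and W share the same x with |PW| = 41.9 and W on the +y side, so W = (0.000, 41.90). The virtual corner opposite P is at (-68.40, 41.90). A1 meets BN tangentially, so AN is at right angles to BN and the tangent condition forces AK to be normal to KW, with radius 6.0, so the center A sits 6.0 in from both sides at A = (-62.40, 35.90). Then |PA| = |A − P| = 71.99.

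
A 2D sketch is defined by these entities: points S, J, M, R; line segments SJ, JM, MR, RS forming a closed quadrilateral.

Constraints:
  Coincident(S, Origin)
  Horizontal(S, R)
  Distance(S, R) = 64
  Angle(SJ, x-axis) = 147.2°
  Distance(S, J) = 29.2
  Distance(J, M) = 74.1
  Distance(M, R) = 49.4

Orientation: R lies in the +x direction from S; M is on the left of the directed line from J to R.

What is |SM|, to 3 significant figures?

62.6

S is at the origin; SR is horizontal with |SR| = 64.0 and R in +x, so R = (64.0, 0). SJ runs at 147.2° with |SJ| = 29.2, so J = (-24.5, 15.8). M is determined by |JM| = 74.1 and |MR| = 49.4 together: it lies at the intersection of circle(J, 74.1) and circle(R, 49.4). With |JR| = 89.9, the foot of the radical line on JR is 61.9 from J and the perpendicular offset is √(74.1² − 61.9²) = 40.7. Taking the left-of-JR solution: M = (43.6, 45.0).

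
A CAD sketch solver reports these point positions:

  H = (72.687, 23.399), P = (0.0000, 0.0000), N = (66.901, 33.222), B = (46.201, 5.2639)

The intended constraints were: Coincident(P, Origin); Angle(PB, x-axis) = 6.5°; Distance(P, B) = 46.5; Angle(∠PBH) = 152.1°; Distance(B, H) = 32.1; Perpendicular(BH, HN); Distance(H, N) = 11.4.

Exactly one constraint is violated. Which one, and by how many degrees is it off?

Perpendicular(BH, HN) — off by 3.90°.

P = (0.00, 0.00) ✓; PB at 6.500° ✓; |PB| = 46.50 ✓; ∠PBH = 152.1° ✓; |BH| = 32.10 ✓; ∠(BH, HN) = 86.10° ✗; |HN| = 11.40 ✓.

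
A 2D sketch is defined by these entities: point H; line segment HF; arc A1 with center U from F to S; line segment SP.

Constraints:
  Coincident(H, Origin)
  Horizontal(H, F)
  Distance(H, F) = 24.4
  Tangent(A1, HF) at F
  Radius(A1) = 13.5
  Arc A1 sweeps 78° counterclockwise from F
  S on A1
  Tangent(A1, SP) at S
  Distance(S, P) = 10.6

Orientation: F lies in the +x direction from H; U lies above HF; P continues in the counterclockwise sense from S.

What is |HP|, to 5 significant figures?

45.037

H is at the origin; H and F share the same y with |HF| = 24.4 and F on the +x side, so F = (24.400, 0.0000). Tangency of A1 to HF means the radius UF is perpendicular to HF, so U = F + (0, 13.5) = (24.400, 13.500). On A1, F sits at bearing -90° from U; a 78° counterclockwise sweep puts S at bearing -12°, so S = U + 13.5·(cos -12°, sin -12°) = (37.605, 10.693). Tangency of A1 to SP means the radius US is perpendicular to SP, so SP runs along (−sin -12°, cos -12°); with |SP| = 10.6, P = (39.809, 21.062). Then |HP| = |P − H| = 45.037.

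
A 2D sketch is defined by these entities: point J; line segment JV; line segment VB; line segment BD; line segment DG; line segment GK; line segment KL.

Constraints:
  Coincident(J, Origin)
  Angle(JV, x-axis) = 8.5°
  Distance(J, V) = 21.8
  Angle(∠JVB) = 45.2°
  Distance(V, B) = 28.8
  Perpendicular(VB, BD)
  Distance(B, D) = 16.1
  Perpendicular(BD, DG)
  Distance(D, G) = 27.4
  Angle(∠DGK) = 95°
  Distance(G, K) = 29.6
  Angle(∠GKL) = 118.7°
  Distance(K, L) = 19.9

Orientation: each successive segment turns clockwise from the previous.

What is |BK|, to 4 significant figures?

32.83

J is at the origin; JV runs at 8.5° with length 21.8, so V = (21.56, 3.222). ∠JVB = 45.2° gives VB at -126.3° from the x-axis; with |VB| = 28.8, B = (4.511, -19.99). VB ⟂ BD, so BD runs at 143.7°; with |BD| = 16.1, D = (-8.465, -10.46). BD is perpendicular to DG, so DG runs at 53.70°; with |DG| = 27.4, G = (7.756, 11.63). ∠DGK = 95.0° gives GK at -31.30° from the x-axis; with |GK| = 29.6, K = (33.05, -3.752). Then |BK| = |K − B| = 32.83.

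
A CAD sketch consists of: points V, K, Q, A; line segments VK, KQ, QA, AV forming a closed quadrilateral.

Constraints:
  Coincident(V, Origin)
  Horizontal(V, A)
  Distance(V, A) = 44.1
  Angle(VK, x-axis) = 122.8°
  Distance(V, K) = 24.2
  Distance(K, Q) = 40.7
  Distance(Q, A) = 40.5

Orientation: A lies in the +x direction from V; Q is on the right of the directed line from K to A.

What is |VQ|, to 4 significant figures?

16.63

V is at the origin; V and A share the same y with |VA| = 44.1 and A in +x, so A = (44.1, 0). VK runs at 122.8° with |VK| = 24.2, so K = (-13.11, 20.34). Q is determined by |KQ| = 40.7 and |QA| = 40.5 together: it lies at the intersection of circle(K, 40.7) and circle(A, 40.5). With |KA| = 60.72, the foot of the radical line on KA is 30.49 from K and the perpendicular offset is √(40.7² − 30.49²) = 26.96. Taking the right-of-KA solution: Q = (6.590, -15.27).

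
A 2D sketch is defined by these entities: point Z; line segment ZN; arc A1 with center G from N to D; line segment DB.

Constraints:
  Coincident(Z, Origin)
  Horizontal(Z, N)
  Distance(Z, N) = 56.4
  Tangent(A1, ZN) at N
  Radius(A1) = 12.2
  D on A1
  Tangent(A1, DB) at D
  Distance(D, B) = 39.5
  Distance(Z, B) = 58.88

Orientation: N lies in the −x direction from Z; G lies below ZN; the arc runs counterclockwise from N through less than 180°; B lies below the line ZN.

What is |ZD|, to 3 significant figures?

67.9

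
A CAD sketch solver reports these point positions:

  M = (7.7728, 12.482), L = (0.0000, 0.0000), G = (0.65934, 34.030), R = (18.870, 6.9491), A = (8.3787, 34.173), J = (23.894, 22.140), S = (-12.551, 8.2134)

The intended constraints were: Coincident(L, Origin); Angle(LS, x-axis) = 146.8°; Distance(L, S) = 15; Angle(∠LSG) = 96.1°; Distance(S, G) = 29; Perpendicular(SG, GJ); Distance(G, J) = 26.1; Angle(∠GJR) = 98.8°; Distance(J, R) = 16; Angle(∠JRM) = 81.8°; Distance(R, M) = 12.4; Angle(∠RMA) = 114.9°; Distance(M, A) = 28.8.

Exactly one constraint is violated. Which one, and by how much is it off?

Distance(M, A) = 28.8 — off by 7.10.

L = (0.00, 0.00) ✓; LS at 146.8° ✓; |LS| = 15.00 ✓; ∠LSG = 96.10° ✓; |SG| = 29.00 ✓; ∠(SG, GJ) = 90.00° ✓; |GJ| = 26.10 ✓; ∠GJR = 98.80° ✓; |JR| = 16.00 ✓; ∠JRM = 81.80° ✓; |RM| = 12.40 ✓; ∠RMA = 114.9° ✓; |MA| = 21.70 ✗.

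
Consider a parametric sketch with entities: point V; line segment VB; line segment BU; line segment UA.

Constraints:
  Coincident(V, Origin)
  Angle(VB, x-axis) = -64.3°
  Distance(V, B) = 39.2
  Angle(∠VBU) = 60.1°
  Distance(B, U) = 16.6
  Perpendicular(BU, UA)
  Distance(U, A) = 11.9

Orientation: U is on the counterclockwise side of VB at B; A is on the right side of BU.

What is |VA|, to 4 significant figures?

45.98

V is at the origin; VB runs at -64.3° with length 39.2, so B = 39.2·(cos -64.3°, sin -64.3°) = (17.00, -35.32). ∠VBU = 60.1°, so BU runs at -64.3° + (180° − 60.1°) = 55.60° from the x-axis; with |BU| = 16.6, U = B + 16.6·(cos 55.60°, sin 55.60°) = (26.38, -21.63). BU is perpendicular to UA; with |UA| = 11.9 on the right of BU, A = U + 11.9·(0.8251, -0.5650) = (36.20, -28.35). Then |VA| = |A − V| = 45.98.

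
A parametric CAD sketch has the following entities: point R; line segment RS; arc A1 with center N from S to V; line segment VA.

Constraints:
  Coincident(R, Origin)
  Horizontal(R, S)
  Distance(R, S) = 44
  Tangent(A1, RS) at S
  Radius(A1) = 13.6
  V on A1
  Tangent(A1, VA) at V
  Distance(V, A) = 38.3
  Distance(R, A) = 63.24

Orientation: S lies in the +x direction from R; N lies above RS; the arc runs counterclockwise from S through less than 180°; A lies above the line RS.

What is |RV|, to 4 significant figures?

59.24

Checks: ∠(NS, SR) = 90.00° ✓; |NS| = 13.60 ✓; |NV| = 13.60 ✓; ∠(NV, VA) = 90.00° ✓; |VA| = 38.30 ✓; |RA| = 63.24 ✓.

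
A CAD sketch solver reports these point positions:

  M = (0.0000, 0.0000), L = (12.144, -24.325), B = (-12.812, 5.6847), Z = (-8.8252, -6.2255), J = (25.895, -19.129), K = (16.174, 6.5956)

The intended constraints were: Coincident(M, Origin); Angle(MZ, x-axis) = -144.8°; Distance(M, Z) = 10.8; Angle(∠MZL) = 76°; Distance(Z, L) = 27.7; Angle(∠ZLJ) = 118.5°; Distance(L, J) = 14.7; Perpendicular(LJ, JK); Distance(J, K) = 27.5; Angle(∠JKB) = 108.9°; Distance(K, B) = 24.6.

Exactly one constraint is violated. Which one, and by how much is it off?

Distance(K, B) = 24.6 — off by 4.40.

M = (0.00, 0.00) ✓; MZ at -144.8° ✓; |MZ| = 10.80 ✓; ∠MZL = 76.00° ✓; |ZL| = 27.70 ✓; ∠ZLJ = 118.5° ✓; |LJ| = 14.70 ✓; ∠(LJ, JK) = 90.00° ✓; |JK| = 27.50 ✓; ∠JKB = 108.9° ✓; |KB| = 29.00 ✗.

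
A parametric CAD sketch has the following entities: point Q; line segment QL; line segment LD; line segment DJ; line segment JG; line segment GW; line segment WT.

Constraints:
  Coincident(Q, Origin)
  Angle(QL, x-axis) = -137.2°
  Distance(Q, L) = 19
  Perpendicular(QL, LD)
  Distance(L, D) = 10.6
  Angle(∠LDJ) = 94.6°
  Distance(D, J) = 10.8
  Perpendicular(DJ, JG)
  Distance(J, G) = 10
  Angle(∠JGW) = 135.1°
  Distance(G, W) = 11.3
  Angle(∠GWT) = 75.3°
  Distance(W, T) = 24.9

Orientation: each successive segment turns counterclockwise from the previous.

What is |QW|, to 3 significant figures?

16.4

Q is at the origin; QL runs at -137.2° with length 19.0, so L = (-13.9, -12.9). QL ⟂ LD, so LD runs at -47.2°; with |LD| = 10.6, D = (-6.74, -20.7). ∠LDJ = 94.6° gives DJ at 38.2° from the x-axis; with |DJ| = 10.8, J = (1.75, -14.0). DJ is perpendicular to JG, so JG runs at 128°; with |JG| = 10.0, G = (-4.44, -6.15). ∠JGW = 135.1° gives GW at 173° from the x-axis; with |GW| = 11.3, W = (-15.7, -4.79). Then |QW| = |W − Q| = 16.4.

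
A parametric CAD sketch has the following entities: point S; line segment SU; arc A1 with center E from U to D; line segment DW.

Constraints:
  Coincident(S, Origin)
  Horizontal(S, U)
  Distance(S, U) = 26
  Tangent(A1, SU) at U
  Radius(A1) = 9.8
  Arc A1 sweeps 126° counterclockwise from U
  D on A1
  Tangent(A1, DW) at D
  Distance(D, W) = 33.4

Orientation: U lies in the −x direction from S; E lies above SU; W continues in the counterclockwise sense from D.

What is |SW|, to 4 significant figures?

56.87

S is at the origin; SU is horizontal with |SU| = 26.0 and U on the −x side, so U = (-26.00, 0.000). A1 meets SU tangentially, so EU is at right angles to SU, so E = U + (0, 9.8) = (-26.00, 9.800). On A1, U sits at bearing -90° from E; a 126° counterclockwise sweep puts D at bearing 36°, so D = E + 9.8·(cos 36°, sin 36°) = (-18.07, 15.56). A1 meets DW tangentially, so ED is at right angles to DW, so DW runs along (−sin 36°, cos 36°); with |DW| = 33.4, W = (-37.70, 42.58). Then |SW| = |W − S| = 56.87.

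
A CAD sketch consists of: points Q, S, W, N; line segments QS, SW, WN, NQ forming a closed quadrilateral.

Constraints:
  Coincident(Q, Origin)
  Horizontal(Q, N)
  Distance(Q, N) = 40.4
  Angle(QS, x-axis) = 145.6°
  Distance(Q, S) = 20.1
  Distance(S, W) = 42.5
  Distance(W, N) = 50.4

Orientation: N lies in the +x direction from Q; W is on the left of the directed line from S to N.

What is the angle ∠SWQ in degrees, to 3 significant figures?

26.8°

Q is at the origin; QN is horizontal with |QN| = 40.4 and N in +x, so N = (40.4, 0). QS runs at 145.6° with |QS| = 20.1, so S = (-16.6, 11.4). W is determined by |SW| = 42.5 and |WN| = 50.4 together: it lies at the intersection of circle(S, 42.5) and circle(N, 50.4). With |SN| = 58.1, the foot of the radical line on SN is 22.7 from S and the perpendicular offset is √(42.5² − 22.7²) = 35.9. Taking the left-of-SN solution: W = (12.7, 42.1).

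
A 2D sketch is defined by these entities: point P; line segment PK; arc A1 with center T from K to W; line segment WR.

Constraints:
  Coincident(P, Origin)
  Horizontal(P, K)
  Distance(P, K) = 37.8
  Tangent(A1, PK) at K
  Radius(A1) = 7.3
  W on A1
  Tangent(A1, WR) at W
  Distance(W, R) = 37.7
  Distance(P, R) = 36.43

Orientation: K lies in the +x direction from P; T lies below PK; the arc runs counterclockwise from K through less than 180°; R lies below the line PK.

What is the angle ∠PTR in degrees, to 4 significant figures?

56.55°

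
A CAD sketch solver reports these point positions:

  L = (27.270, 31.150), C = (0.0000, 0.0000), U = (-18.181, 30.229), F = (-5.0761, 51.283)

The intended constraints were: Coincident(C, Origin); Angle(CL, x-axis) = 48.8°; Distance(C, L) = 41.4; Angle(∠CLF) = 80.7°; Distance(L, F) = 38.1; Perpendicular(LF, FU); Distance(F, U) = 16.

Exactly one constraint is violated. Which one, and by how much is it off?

Distance(F, U) = 16 — off by 8.80.

C = (0.00, 0.00) ✓; CL at 48.80° ✓; |CL| = 41.40 ✓; ∠CLF = 80.70° ✓; |LF| = 38.10 ✓; ∠(LF, FU) = 90.00° ✓; |FU| = 24.80 ✗.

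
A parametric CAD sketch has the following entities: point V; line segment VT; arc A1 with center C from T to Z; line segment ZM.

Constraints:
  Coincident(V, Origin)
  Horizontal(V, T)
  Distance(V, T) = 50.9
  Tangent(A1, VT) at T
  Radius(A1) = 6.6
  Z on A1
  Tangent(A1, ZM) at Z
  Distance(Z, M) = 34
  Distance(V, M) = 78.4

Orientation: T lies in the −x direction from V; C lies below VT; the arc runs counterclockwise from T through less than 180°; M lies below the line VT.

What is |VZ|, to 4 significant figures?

57.16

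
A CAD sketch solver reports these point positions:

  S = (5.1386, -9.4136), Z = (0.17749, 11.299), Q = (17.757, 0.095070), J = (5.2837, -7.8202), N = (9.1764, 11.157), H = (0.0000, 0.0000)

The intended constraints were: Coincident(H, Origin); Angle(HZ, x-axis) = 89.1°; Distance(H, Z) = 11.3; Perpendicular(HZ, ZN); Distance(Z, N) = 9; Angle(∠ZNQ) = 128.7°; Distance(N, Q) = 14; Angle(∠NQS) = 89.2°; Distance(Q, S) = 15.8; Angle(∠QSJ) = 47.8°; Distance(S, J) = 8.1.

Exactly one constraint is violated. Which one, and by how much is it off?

Distance(S, J) = 8.1 — off by 6.50.

H = (0.00, 0.00) ✓; HZ at 89.10° ✓; |HZ| = 11.30 ✓; ∠(HZ, ZN) = 90.00° ✓; |ZN| = 9.000 ✓; ∠ZNQ = 128.7° ✓; |NQ| = 14.00 ✓; ∠NQS = 89.20° ✓; |QS| = 15.80 ✓; ∠QSJ = 47.80° ✓; |SJ| = 1.600 ✗.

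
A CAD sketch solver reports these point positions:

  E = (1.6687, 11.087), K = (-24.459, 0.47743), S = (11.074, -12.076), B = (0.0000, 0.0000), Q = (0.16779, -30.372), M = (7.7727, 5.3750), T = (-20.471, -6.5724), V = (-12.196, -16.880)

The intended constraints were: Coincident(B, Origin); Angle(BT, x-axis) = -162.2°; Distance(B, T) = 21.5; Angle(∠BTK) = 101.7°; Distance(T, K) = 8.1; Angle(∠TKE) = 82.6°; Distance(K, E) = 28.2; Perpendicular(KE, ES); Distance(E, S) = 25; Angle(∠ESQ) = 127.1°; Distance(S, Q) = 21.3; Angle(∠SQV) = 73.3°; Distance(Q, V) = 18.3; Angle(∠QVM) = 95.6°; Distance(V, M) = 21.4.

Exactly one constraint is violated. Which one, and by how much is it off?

Distance(V, M) = 21.4 — off by 8.50.

B = (0.00, 0.00) ✓; BT at -162.2° ✓; |BT| = 21.50 ✓; ∠BTK = 101.7° ✓; |TK| = 8.100 ✓; ∠TKE = 82.60° ✓; |KE| = 28.20 ✓; ∠(KE, ES) = 90.00° ✓; |ES| = 25.00 ✓; ∠ESQ = 127.1° ✓; |SQ| = 21.30 ✓; ∠SQV = 73.30° ✓; |QV| = 18.30 ✓; ∠QVM = 95.60° ✓; |VM| = 29.90 ✗.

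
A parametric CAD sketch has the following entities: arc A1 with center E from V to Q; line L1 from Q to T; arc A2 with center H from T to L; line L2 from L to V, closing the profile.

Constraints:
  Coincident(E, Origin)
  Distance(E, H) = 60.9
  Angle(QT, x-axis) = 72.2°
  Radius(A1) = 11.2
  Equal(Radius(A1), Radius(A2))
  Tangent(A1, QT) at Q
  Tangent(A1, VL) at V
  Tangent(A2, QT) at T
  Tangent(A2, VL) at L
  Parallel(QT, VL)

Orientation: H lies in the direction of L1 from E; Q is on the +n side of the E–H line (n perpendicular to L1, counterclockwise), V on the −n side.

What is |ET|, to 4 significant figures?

61.92

The slot axis is L1's direction at 72.2°, so u = (cos 72.2°, sin 72.2°) = (0.3057, 0.9521) and n = (−sin 72.2°, cos 72.2°) = (-0.9521, 0.3057). E is at the origin and H lies 60.9 along u from E, so H = 60.9·u = (18.62, 57.98). Tangency of A1 to both parallel lines with radius 11.2 puts Q and V at E ± 11.2·n: Q = (-10.66, 3.424), V = (10.66, -3.424). Equal radii place T and L the same way about H: T = H + 11.2·n = (7.953, 61.41), L = H − 11.2·n = (29.28, 54.56). Then |ET| = |T − E| = 61.92.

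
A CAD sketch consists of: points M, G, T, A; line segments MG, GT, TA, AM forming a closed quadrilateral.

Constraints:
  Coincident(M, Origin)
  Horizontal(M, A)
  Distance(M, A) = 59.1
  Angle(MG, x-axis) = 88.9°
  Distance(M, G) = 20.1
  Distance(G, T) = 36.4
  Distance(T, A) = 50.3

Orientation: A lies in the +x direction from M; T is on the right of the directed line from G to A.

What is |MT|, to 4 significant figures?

18.38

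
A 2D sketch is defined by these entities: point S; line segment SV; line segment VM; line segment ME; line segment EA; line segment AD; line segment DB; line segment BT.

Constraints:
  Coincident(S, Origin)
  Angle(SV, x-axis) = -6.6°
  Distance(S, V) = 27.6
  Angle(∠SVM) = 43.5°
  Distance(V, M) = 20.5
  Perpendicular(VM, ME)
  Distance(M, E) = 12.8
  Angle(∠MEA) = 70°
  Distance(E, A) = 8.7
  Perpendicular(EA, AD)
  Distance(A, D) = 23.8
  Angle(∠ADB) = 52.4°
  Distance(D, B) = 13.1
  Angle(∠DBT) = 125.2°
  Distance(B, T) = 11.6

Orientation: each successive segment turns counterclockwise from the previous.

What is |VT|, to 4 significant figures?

24.85

S is at the origin; SV runs at -6.6° with length 27.6, so V = (27.42, -3.172). ∠SVM = 43.5° gives VM at 129.9° from the x-axis; with |VM| = 20.5, M = (14.27, 12.55). VM is perpendicular to ME, so ME runs at -140.1°; with |ME| = 12.8, E = (4.448, 4.344). ∠MEA = 70.0° gives EA at -30.10° from the x-axis; with |EA| = 8.7, A = (11.97, -0.01908). EA is perpendicular to AD, so AD runs at 59.90°; with |AD| = 23.8, D = (23.91, 20.57). ∠ADB = 52.4° gives DB at -172.5° from the x-axis; with |DB| = 13.1, B = (10.92, 18.86). ∠DBT = 125.2° gives BT at -117.7° from the x-axis; with |BT| = 11.6, T = (5.530, 8.591). Then |VT| = |T − V| = 24.85.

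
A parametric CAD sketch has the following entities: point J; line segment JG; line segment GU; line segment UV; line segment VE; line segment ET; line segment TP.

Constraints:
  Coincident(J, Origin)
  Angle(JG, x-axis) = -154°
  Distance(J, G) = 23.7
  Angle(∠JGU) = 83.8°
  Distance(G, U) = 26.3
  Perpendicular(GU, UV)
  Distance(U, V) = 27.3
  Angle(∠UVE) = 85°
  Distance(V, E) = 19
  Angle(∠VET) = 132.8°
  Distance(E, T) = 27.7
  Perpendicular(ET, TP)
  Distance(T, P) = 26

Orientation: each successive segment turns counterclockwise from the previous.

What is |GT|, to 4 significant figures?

10.31

J is at the origin; JG runs at -154.0° with length 23.7, so G = (-21.30, -10.39). ∠JGU = 83.8° gives GU at -57.80° from the x-axis; with |GU| = 26.3, U = (-7.287, -32.64). GU ⟂ UV, so UV runs at 32.20°; with |UV| = 27.3, V = (15.81, -18.10). ∠UVE = 85.0° gives VE at 127.2° from the x-axis; with |VE| = 19.0, E = (4.327, -2.963). ∠VET = 132.8° gives ET at 174.4° from the x-axis; with |ET| = 27.7, T = (-23.24, -0.2596). Then |GT| = |T − G| = 10.31.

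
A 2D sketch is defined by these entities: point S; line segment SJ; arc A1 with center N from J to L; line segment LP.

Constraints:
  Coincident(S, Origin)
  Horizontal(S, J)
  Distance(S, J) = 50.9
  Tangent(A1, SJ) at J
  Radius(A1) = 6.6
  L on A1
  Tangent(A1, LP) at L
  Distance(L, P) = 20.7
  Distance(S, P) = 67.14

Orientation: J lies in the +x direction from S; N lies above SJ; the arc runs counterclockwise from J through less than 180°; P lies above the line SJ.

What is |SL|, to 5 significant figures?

57.527

S is at the origin; S and J share the same y with |SJ| = 50.9 and J on the +x side, so J = (50.900, 0.0000). Since A1 is tangent to SJ there, NJ ⟂ SJ, so N = J + (0, 6.6) = (50.900, 6.6000). Since NL ⟂ LP (tangency), |NP| = √(6.6² + 20.7²) = 21.727 regardless of where L sits on A1. So P lies on both circle(S, 67.14) and circle(N, 21.727); the above-SJ intersection is P = (62.265, 25.117). L is the foot of the tangent from P: L = (57.308, 5.0196).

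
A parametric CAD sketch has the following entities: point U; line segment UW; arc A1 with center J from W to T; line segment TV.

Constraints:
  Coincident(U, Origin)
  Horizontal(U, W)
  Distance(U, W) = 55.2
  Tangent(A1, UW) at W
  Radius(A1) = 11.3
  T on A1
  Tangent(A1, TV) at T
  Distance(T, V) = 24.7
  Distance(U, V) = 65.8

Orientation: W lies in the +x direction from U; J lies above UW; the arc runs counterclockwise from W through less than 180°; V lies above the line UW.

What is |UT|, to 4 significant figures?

67.24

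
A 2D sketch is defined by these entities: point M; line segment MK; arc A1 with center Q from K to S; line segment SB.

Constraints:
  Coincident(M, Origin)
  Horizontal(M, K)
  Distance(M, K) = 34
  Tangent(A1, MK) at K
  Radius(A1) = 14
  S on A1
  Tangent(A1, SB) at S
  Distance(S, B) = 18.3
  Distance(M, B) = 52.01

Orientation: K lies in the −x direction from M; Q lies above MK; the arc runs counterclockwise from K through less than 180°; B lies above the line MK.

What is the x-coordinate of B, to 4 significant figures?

-36.67

Checks: |QS| = 14.00 ✓; ∠(QS, SB) = 90.00° ✓; |SB| = 18.30 ✓; |MB| = 52.01 ✓.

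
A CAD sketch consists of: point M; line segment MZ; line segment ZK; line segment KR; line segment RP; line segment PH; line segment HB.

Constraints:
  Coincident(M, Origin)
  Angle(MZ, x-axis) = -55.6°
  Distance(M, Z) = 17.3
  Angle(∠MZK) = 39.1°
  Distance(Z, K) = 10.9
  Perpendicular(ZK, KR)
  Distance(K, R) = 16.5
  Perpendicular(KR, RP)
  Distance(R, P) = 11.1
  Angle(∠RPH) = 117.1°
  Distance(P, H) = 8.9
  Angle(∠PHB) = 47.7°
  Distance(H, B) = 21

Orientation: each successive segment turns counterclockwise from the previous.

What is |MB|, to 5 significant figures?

4.0925

∠RPH = 117.1° gives PH at -31.800° from the x-axis; with |PH| = 8.9, H = (0.87707, -17.812). ∠PHB = 47.7° gives HB at 100.50° from the x-axis; with |HB| = 21.0, B = (-2.9499, 2.8366). Then |MB| = |B − M| = 4.0925.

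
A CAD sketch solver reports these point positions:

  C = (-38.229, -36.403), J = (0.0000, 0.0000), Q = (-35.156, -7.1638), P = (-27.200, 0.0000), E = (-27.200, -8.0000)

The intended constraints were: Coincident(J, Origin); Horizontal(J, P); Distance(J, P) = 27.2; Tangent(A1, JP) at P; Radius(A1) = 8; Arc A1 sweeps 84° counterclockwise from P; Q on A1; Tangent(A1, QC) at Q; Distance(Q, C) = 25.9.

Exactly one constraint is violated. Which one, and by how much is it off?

Distance(Q, C) = 25.9 — off by 3.50.

J = (0.00, 0.00) ✓; J.y = 0.00, P.y = 0.00 ✓; |JP| = 27.20 ✓; ∠(EP, PJ) = 90.00° ✓; |EP| = 8.000 ✓; bearing(E→Q) − bearing(E→P) = 84.00° ✓; |EQ| = 8.000 ✓; ∠(EQ, QC) = 90.00° ✓; |QC| = 29.40 ✗.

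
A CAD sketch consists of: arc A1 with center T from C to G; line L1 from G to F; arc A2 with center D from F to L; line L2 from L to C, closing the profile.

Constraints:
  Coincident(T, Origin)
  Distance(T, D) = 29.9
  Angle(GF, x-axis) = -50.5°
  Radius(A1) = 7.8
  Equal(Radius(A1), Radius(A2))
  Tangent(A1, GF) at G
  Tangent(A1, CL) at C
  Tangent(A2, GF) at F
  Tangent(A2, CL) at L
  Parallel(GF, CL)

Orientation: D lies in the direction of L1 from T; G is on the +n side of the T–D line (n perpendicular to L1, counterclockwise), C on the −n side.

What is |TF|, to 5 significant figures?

30.901

The slot axis is L1's direction at -50.5°, so u = (cos -50.5°, sin -50.5°) = (0.63608, -0.77162) and n = (−sin -50.5°, cos -50.5°) = (0.77162, 0.63608). T is at the origin and D lies 29.9 along u from T, so D = 29.9·u = (19.019, -23.072). Tangency of A1 to both parallel lines with radius 7.8 puts G and C at T ± 7.8·n: G = (6.0187, 4.9614), C = (-6.0187, -4.9614). Equal radii place F and L the same way about D: F = D + 7.8·n = (25.037, -18.110), L = D − 7.8·n = (13.000, -28.033). Then |TF| = |F − T| = 30.901.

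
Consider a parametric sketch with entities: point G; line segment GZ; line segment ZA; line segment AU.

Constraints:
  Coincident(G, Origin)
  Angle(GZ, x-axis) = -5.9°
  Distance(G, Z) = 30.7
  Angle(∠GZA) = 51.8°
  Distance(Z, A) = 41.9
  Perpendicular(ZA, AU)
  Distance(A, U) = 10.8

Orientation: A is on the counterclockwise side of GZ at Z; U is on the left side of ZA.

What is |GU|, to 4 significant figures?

26.51

∠GZA = 51.8°, so ZA runs at -5.9° + (180° − 51.8°) = 122.3° from the x-axis; with |ZA| = 41.9, A = Z + 41.9·(cos 122.3°, sin 122.3°) = (8.148, 32.26). The perpendicularity gives AU at right angles to ZA; with |AU| = 10.8 on the left of ZA, U = A + 10.8·(-0.8453, -0.5344) = (-0.9808, 26.49). Then |GU| = |U − G| = 26.51.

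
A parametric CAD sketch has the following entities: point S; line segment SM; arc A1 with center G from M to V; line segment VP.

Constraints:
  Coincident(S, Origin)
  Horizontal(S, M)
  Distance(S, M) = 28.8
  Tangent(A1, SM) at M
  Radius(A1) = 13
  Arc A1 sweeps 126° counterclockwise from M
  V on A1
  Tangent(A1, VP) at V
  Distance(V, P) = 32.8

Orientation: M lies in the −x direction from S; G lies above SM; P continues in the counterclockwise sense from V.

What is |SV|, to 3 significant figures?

27.6

S is at the origin; SM is horizontal with |SM| = 28.8 and M on the −x side, so M = (-28.8, 0.00). Tangency of A1 to SM means the radius GM is perpendicular to SM, so G = M + (0, 13) = (-28.8, 13.0). On A1, M sits at bearing -90° from G; a 126° counterclockwise sweep puts V at bearing 36°, so V = G + 13.0·(cos 36°, sin 36°) = (-18.3, 20.6). Then |SV| = |V − S| = 27.6.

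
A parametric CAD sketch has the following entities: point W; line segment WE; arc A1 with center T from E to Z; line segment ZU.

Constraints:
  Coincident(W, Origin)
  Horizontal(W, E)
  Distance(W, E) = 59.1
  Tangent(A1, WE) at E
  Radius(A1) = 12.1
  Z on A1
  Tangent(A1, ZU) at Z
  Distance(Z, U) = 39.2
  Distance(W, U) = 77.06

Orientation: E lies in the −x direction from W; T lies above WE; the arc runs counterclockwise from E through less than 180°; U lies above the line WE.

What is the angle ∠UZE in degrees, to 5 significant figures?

128.63°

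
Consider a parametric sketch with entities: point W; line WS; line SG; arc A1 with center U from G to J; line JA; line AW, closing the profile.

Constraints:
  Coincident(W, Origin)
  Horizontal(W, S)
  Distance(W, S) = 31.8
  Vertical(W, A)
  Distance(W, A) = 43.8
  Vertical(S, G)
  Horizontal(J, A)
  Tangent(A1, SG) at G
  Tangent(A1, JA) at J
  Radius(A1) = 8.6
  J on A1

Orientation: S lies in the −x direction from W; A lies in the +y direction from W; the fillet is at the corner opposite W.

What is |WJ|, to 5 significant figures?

49.565

W is at the origin; WS is horizontal with |WS| = 31.8 and S on the −x side, so S = (-31.800, 0.0000). W and A share the same x with |WA| = 43.8 and A on the +y side, so A = (0.0000, 43.800). The virtual corner opposite W is at (-31.800, 43.800). Since A1 is tangent to SG there, UG ⟂ SG and since A1 is tangent to JA there, UJ ⟂ JA, with radius 8.6, so the center U sits 8.6 in from both sides at U = (-23.200, 35.200). That places the tangent points at G = (-31.800, 35.200) on SG and J = (-23.200, 43.800) on JA. Then |WJ| = |J − W| = 49.565.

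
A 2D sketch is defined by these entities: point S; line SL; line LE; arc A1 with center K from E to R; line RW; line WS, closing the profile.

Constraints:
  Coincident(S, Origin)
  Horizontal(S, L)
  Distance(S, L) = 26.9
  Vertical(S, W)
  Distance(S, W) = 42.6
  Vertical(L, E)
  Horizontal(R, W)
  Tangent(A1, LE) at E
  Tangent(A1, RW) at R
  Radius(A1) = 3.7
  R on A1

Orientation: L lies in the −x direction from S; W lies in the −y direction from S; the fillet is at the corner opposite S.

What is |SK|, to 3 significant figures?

45.3

S is at the origin; S and L share the same y with |SL| = 26.9 and L on the −x side, so L = (-26.9, 0.00). S and W share the same x with |SW| = 42.6 and W on the −y side, so W = (0.00, -42.6). The virtual corner opposite S is at (-26.9, -42.6). The tangent condition forces KE to be normal to LE and A1 meets RW tangentially, so KR is at right angles to RW, with radius 3.7, so the center K sits 3.7 in from both sides at K = (-23.2, -38.9). Then |SK| = |K − S| = 45.3.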